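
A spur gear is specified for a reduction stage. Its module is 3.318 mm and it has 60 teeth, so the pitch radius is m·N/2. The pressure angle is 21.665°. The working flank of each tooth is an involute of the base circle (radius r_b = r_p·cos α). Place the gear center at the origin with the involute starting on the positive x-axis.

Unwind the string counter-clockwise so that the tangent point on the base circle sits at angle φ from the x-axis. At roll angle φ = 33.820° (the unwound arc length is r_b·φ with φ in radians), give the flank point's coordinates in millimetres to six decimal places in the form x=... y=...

pitch radius r_p = m·N/2 = 3.318·60/2 = 99.540000
base radius r_b = r_p·cos α = 99.540000·cos 21.665° = 92.508322
roll angle φ = 33.820° = 0.59027035 rad
x = r_b·(cos φ + φ·sin φ) = 92.508322·(0.83079023 + 0.59027035·0.55658565) = 107.247325
y = r_b·(sin φ − φ·cos φ) = 92.508322·(0.55658565 − 0.59027035·0.83079023) = 6.123570

x=107.247325 y=6.123570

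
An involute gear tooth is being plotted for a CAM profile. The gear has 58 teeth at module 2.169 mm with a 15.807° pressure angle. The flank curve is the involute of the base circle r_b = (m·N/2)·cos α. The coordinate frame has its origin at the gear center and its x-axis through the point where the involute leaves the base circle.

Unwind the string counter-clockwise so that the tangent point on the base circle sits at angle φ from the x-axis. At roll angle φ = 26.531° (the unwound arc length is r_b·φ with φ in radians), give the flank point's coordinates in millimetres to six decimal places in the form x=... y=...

x=66.667241 y=1.960410

pitch radius r_p = m·N/2 = 2.169·58/2 = 62.901000
base radius r_b = r_p·cos α = 62.901000·cos 15.807° = 60.522381
roll angle φ = 26.531° = 0.46305330 rad
x = r_b·(cos φ + φ·sin φ) = 60.522381·(0.89469281 + 0.46305330·0.44668195) = 66.667241
y = r_b·(sin φ − φ·cos φ) = 60.522381·(0.44668195 − 0.46305330·0.89469281) = 1.960410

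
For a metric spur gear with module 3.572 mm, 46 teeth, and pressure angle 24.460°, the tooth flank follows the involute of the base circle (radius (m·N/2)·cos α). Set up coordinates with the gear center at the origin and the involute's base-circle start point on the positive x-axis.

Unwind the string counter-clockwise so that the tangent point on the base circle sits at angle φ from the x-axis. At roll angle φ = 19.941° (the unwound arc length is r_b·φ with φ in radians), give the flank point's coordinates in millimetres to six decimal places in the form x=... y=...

x=79.175484 y=1.038203

pitch radius r_p = m·N/2 = 3.572·46/2 = 82.156000
base radius r_b = r_p·cos α = 82.156000·cos 24.460° = 74.782545
roll angle φ = 19.941° = 0.34803611 rad
x = r_b·(cos φ + φ·sin φ) = 74.782545·(0.94004432 + 0.34803611·0.34105232) = 79.175484
y = r_b·(sin φ − φ·cos φ) = 74.782545·(0.34105232 − 0.34803611·0.94004432) = 1.038203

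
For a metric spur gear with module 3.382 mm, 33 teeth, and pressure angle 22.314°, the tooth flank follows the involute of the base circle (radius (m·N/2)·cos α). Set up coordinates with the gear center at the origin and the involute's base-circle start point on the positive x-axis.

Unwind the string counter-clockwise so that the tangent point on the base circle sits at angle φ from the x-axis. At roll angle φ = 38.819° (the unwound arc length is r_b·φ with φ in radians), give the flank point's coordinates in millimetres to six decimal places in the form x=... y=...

pitch radius r_p = m·N/2 = 3.382·33/2 = 55.803000
base radius r_b = r_p·cos α = 55.803000·cos 22.314° = 51.624302
roll angle φ = 38.819° = 0.67751936 rad
x = r_b·(cos φ + φ·sin φ) = 51.624302·(0.77913013 + 0.67751936·0.62686222) = 62.147474
y = r_b·(sin φ − φ·cos φ) = 51.624302·(0.62686222 − 0.67751936·0.77913013) = 5.110107

x=62.147474 y=5.110107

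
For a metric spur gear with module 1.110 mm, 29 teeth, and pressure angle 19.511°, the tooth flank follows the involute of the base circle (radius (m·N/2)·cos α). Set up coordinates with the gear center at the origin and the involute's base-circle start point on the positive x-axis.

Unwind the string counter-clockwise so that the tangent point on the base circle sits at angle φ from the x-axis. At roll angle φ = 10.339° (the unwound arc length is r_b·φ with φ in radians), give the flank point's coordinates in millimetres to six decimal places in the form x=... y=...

x=15.415772 y=0.029617

pitch radius r_p = m·N/2 = 1.110·29/2 = 16.095000
base radius r_b = r_p·cos α = 16.095000·cos 19.511° = 15.170783
roll angle φ = 10.339° = 0.18044959 rad
x = r_b·(cos φ + φ·sin φ) = 15.170783·(0.98376310 + 0.18044959·0.17947188) = 15.415772
y = r_b·(sin φ − φ·cos φ) = 15.170783·(0.17947188 − 0.18044959·0.98376310) = 0.029617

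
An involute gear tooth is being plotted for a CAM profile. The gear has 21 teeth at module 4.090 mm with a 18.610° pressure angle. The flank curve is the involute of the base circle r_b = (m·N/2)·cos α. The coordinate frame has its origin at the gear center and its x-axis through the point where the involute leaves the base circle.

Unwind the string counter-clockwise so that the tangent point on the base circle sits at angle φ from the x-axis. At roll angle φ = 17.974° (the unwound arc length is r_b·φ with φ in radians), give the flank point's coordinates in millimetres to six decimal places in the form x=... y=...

x=42.653164 y=0.414719

pitch radius r_p = m·N/2 = 4.090·21/2 = 42.945000
base radius r_b = r_p·cos α = 42.945000·cos 18.610° = 40.699523
roll angle φ = 17.974° = 0.31370548 rad
x = r_b·(cos φ + φ·sin φ) = 40.699523·(0.95119665 + 0.31370548·0.30858539) = 42.653164
y = r_b·(sin φ − φ·cos φ) = 40.699523·(0.30858539 − 0.31370548·0.95119665) = 0.414719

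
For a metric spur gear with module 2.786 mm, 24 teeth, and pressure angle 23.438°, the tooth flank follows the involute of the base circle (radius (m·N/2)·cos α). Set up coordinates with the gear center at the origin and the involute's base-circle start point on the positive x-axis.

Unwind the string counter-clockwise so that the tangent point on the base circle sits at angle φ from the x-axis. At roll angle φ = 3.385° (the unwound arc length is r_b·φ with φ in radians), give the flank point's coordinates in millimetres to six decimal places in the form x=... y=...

x=30.727044 y=0.002108

pitch radius r_p = m·N/2 = 2.786·24/2 = 33.432000
base radius r_b = r_p·cos α = 33.432000·cos 23.438° = 30.673560
roll angle φ = 3.385° = 0.05907940 rad
x = r_b·(cos φ + φ·sin φ) = 30.673560·(0.99825532 + 0.05907940·0.05904503) = 30.727044
y = r_b·(sin φ − φ·cos φ) = 30.673560·(0.05904503 − 0.05907940·0.99825532) = 0.002108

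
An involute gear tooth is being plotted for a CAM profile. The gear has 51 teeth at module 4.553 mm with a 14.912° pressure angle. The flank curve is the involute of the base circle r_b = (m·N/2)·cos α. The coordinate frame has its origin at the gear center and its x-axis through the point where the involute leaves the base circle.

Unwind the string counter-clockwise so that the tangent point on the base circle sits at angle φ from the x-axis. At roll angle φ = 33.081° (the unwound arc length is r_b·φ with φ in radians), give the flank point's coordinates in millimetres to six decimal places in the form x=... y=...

pitch radius r_p = m·N/2 = 4.553·51/2 = 116.101500
base radius r_b = r_p·cos α = 116.101500·cos 14.912° = 112.191457
roll angle φ = 33.081° = 0.57737237 rad
x = r_b·(cos φ + φ·sin φ) = 112.191457·(0.83789976 + 0.57737237·0.54582413) = 129.361635
y = r_b·(sin φ − φ·cos φ) = 112.191457·(0.54582413 − 0.57737237·0.83789976) = 6.960802

x=129.361635 y=6.960802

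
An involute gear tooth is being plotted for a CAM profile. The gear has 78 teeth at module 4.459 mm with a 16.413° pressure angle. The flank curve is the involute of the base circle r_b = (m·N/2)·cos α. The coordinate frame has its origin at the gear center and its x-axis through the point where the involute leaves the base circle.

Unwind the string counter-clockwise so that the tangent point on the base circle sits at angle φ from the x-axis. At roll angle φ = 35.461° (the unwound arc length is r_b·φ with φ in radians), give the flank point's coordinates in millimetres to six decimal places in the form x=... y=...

x=195.768696 y=12.684397

pitch radius r_p = m·N/2 = 4.459·78/2 = 173.901000
base radius r_b = r_p·cos α = 173.901000·cos 16.413° = 166.814515
roll angle φ = 35.461° = 0.61891121 rad
x = r_b·(cos φ + φ·sin φ) = 166.814515·(0.81451060 + 0.61891121·0.58014867) = 195.768696
y = r_b·(sin φ − φ·cos φ) = 166.814515·(0.58014867 − 0.61891121·0.81451060) = 12.684397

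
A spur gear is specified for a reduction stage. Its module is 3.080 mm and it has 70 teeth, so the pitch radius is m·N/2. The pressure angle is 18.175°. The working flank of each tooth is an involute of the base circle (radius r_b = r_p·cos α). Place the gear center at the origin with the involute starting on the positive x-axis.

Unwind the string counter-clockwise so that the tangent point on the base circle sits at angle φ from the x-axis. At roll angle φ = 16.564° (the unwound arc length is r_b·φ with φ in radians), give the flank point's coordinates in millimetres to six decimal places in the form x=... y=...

pitch radius r_p = m·N/2 = 3.080·70/2 = 107.800000
base radius r_b = r_p·cos α = 107.800000·cos 18.175° = 102.421669
roll angle φ = 16.564° = 0.28909634 rad
x = r_b·(cos φ + φ·sin φ) = 102.421669·(0.95850189 + 0.28909634·0.28508618) = 106.612687
y = r_b·(sin φ − φ·cos φ) = 102.421669·(0.28508618 − 0.28909634·0.95850189) = 0.818021

x=106.612687 y=0.818021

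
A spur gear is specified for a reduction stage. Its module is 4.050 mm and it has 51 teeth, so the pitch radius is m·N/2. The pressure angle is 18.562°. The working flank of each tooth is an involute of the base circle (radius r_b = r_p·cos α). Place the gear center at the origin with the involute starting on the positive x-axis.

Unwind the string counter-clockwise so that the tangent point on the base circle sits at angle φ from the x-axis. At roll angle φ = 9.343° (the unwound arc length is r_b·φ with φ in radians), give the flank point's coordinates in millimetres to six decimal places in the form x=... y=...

x=99.195610 y=0.141127

pitch radius r_p = m·N/2 = 4.050·51/2 = 103.275000
base radius r_b = r_p·cos α = 103.275000·cos 18.562° = 97.902608
roll angle φ = 9.343° = 0.16306611 rad
x = r_b·(cos φ + φ·sin φ) = 97.902608·(0.98673416 + 0.16306611·0.16234440) = 99.195610
y = r_b·(sin φ − φ·cos φ) = 97.902608·(0.16234440 − 0.16306611·0.98673416) = 0.141127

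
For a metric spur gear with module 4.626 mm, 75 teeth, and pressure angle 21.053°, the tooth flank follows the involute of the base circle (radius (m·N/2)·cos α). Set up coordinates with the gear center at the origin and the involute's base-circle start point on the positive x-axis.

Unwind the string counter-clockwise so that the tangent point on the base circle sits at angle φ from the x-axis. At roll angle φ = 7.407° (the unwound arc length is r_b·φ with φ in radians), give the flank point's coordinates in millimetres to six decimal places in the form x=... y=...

pitch radius r_p = m·N/2 = 4.626·75/2 = 173.475000
base radius r_b = r_p·cos α = 173.475000·cos 21.053° = 161.895288
roll angle φ = 7.407° = 0.12927654 rad
x = r_b·(cos φ + φ·sin φ) = 161.895288·(0.99165542 + 0.12927654·0.12891675) = 163.242473
y = r_b·(sin φ − φ·cos φ) = 161.895288·(0.12891675 − 0.12927654·0.99165542) = 0.116398

x=163.242473 y=0.116398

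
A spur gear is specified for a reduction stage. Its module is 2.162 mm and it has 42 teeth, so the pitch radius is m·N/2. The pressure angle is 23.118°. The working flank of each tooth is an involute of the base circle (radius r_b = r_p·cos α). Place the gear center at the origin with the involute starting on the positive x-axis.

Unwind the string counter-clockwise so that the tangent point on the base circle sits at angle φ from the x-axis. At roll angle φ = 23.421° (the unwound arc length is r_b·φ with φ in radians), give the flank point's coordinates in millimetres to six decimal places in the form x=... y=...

pitch radius r_p = m·N/2 = 2.162·42/2 = 45.402000
base radius r_b = r_p·cos α = 45.402000·cos 23.118° = 41.756137
roll angle φ = 23.421° = 0.40877356 rad
x = r_b·(cos φ + φ·sin φ) = 41.756137·(0.91760900 + 0.40877356·0.39748424) = 45.100389
y = r_b·(sin φ − φ·cos φ) = 41.756137·(0.39748424 − 0.40877356·0.91760900) = 0.934917

x=45.100389 y=0.934917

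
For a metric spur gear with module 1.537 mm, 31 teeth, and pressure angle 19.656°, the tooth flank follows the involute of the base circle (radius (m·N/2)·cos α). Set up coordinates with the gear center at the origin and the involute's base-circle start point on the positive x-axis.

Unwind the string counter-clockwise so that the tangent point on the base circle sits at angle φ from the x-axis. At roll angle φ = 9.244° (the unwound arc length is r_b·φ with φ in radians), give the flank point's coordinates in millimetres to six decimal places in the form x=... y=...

x=22.725382 y=0.031325

pitch radius r_p = m·N/2 = 1.537·31/2 = 23.823500
base radius r_b = r_p·cos α = 23.823500·cos 19.656° = 22.435284
roll angle φ = 9.244° = 0.16133824 rad
x = r_b·(cos φ + φ·sin φ) = 22.435284·(0.98701319 + 0.16133824·0.16063921) = 22.725382
y = r_b·(sin φ − φ·cos φ) = 22.435284·(0.16063921 − 0.16133824·0.98701319) = 0.031325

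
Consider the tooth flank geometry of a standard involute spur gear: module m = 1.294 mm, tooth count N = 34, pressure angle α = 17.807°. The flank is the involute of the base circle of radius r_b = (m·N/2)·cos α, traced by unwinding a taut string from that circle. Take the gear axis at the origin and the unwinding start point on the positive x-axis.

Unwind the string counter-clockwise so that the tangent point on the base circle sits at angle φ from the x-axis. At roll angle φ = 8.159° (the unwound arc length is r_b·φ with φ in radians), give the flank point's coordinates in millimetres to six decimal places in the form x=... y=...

x=21.155399 y=0.020119

pitch radius r_p = m·N/2 = 1.294·34/2 = 21.998000
base radius r_b = r_p·cos α = 21.998000·cos 17.807° = 20.944121
roll angle φ = 8.159° = 0.14240141 rad
x = r_b·(cos φ + φ·sin φ) = 20.944121·(0.98987804 + 0.14240141·0.14192063) = 21.155399
y = r_b·(sin φ − φ·cos φ) = 20.944121·(0.14192063 − 0.14240141·0.98987804) = 0.020119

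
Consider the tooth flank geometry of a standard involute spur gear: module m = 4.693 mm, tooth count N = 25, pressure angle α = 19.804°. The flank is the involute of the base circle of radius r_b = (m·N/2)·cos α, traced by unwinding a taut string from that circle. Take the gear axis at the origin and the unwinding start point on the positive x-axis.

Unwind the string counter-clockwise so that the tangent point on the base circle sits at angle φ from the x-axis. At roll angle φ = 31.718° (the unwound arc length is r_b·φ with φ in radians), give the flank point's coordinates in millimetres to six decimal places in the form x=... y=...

pitch radius r_p = m·N/2 = 4.693·25/2 = 58.662500
base radius r_b = r_p·cos α = 58.662500·cos 19.804° = 55.193031
roll angle φ = 31.718° = 0.55358353 rad
x = r_b·(cos φ + φ·sin φ) = 55.193031·(0.85064599 + 0.55358353·0.52573892) = 63.013132
y = r_b·(sin φ − φ·cos φ) = 55.193031·(0.52573892 − 0.55358353·0.85064599) = 3.026527

x=63.013132 y=3.026527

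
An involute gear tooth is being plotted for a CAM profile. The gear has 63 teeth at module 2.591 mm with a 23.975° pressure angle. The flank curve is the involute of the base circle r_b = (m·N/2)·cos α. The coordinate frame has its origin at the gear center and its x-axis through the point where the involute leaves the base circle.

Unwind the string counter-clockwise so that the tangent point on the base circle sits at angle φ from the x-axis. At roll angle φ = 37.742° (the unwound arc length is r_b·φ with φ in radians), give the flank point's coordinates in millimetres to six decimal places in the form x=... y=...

pitch radius r_p = m·N/2 = 2.591·63/2 = 81.616500
base radius r_b = r_p·cos α = 81.616500·cos 23.975° = 74.574860
roll angle φ = 37.742° = 0.65872217 rad
x = r_b·(cos φ + φ·sin φ) = 74.574860·(0.79077505 + 0.65872217·0.61210687) = 89.041146
y = r_b·(sin φ − φ·cos φ) = 74.574860·(0.61210687 − 0.65872217·0.79077505) = 6.801661

x=89.041146 y=6.801661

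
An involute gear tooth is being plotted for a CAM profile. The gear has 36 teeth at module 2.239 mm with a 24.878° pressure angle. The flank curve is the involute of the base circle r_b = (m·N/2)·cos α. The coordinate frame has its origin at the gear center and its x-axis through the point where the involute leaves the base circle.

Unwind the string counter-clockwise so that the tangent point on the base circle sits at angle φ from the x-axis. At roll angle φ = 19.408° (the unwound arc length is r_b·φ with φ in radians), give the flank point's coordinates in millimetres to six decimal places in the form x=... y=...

x=38.599994 y=0.468268

pitch radius r_p = m·N/2 = 2.239·36/2 = 40.302000
base radius r_b = r_p·cos α = 40.302000·cos 24.878° = 36.562201
roll angle φ = 19.408° = 0.33873350 rad
x = r_b·(cos φ + φ·sin φ) = 36.562201·(0.94317627 + 0.33873350·0.33229283) = 38.599994
y = r_b·(sin φ − φ·cos φ) = 36.562201·(0.33229283 − 0.33873350·0.94317627) = 0.468268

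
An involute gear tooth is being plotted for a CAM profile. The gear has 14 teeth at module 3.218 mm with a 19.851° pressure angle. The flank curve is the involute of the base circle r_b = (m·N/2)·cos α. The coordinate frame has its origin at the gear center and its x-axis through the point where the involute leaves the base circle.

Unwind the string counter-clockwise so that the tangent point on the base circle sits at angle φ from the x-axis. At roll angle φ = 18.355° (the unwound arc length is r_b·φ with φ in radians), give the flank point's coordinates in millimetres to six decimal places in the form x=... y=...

x=22.246953 y=0.229821

pitch radius r_p = m·N/2 = 3.218·14/2 = 22.526000
base radius r_b = r_p·cos α = 22.526000·cos 19.851° = 21.187480
roll angle φ = 18.355° = 0.32035518 rad
x = r_b·(cos φ + φ·sin φ) = 21.187480·(0.94912363 + 0.32035518·0.31490369) = 22.246953
y = r_b·(sin φ − φ·cos φ) = 21.187480·(0.31490369 − 0.32035518·0.94912363) = 0.229821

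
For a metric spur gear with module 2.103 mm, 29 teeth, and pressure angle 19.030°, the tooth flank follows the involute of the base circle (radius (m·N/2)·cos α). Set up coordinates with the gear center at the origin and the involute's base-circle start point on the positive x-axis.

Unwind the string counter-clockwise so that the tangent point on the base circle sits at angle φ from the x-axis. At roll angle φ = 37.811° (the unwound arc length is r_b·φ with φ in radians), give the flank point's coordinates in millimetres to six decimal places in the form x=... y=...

x=34.437014 y=2.643209

pitch radius r_p = m·N/2 = 2.103·29/2 = 30.493500
base radius r_b = r_p·cos α = 30.493500·cos 19.030° = 28.826969
roll angle φ = 37.811° = 0.65992644 rad
x = r_b·(cos φ + φ·sin φ) = 28.826969·(0.79003733 + 0.65992644·0.61305874) = 34.437014
y = r_b·(sin φ − φ·cos φ) = 28.826969·(0.61305874 − 0.65992644·0.79003733) = 2.643209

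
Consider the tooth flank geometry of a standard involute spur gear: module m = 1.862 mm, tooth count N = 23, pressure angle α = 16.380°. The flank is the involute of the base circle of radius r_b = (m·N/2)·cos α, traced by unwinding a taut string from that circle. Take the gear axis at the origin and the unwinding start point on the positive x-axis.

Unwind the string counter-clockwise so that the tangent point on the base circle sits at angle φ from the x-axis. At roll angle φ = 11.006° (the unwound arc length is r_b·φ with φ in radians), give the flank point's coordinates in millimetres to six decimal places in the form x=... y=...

pitch radius r_p = m·N/2 = 1.862·23/2 = 21.413000
base radius r_b = r_p·cos α = 21.413000·cos 16.380° = 20.543899
roll angle φ = 11.006° = 0.19209094 rad
x = r_b·(cos φ + φ·sin φ) = 20.543899·(0.98160720 + 0.19209094·0.19091179) = 20.919434
y = r_b·(sin φ − φ·cos φ) = 20.543899·(0.19091179 − 0.19209094·0.98160720) = 0.048359

x=20.919434 y=0.048359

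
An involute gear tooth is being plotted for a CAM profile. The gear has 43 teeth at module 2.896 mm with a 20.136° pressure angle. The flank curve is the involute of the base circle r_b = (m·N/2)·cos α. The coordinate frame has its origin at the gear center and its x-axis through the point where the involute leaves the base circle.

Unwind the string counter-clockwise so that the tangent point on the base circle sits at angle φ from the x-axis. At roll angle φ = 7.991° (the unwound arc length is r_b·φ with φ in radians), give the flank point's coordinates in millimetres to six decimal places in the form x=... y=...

x=59.024103 y=0.052761

pitch radius r_p = m·N/2 = 2.896·43/2 = 62.264000
base radius r_b = r_p·cos α = 62.264000·cos 20.136° = 58.458308
roll angle φ = 7.991° = 0.13946926 rad
x = r_b·(cos φ + φ·sin φ) = 58.458308·(0.99028992 + 0.13946926·0.13901755) = 59.024103
y = r_b·(sin φ − φ·cos φ) = 58.458308·(0.13901755 − 0.13946926·0.99028992) = 0.052761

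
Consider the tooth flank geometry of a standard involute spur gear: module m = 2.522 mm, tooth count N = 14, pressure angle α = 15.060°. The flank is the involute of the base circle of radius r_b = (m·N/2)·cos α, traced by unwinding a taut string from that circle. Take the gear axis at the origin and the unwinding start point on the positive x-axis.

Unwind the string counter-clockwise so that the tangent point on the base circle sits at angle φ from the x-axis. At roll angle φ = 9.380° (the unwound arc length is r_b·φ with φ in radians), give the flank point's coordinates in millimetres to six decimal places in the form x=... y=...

x=17.274584 y=0.024867

pitch radius r_p = m·N/2 = 2.522·14/2 = 17.654000
base radius r_b = r_p·cos α = 17.654000·cos 15.060° = 17.047660
roll angle φ = 9.380° = 0.16371188 rad
x = r_b·(cos φ + φ·sin φ) = 17.047660·(0.98662911 + 0.16371188·0.16298157) = 17.274584
y = r_b·(sin φ − φ·cos φ) = 17.047660·(0.16298157 − 0.16371188·0.98662911) = 0.024867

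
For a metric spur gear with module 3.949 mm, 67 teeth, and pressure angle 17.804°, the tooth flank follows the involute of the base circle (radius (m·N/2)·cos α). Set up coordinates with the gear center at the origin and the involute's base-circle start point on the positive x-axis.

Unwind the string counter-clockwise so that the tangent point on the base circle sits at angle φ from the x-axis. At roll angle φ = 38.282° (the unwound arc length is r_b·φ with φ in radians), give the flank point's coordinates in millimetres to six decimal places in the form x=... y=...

pitch radius r_p = m·N/2 = 3.949·67/2 = 132.291500
base radius r_b = r_p·cos α = 132.291500·cos 17.804° = 125.955802
roll angle φ = 38.282° = 0.66814694 rad
x = r_b·(cos φ + φ·sin φ) = 125.955802·(0.78497104 + 0.66814694·0.61953246) = 151.009640
y = r_b·(sin φ − φ·cos φ) = 125.955802·(0.61953246 − 0.66814694·0.78497104) = 11.972912

x=151.009640 y=11.972912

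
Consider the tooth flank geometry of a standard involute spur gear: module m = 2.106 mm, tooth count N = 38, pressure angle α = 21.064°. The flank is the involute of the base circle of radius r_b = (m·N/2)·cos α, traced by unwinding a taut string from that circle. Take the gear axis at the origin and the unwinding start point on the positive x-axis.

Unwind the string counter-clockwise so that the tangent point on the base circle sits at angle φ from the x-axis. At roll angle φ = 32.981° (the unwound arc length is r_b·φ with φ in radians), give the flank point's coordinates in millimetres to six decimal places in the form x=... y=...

pitch radius r_p = m·N/2 = 2.106·38/2 = 40.014000
base radius r_b = r_p·cos α = 40.014000·cos 21.064° = 37.340246
roll angle φ = 32.981° = 0.57562704 rad
x = r_b·(cos φ + φ·sin φ) = 37.340246·(0.83885113 + 0.57562704·0.54436089) = 43.023431
y = r_b·(sin φ − φ·cos φ) = 37.340246·(0.54436089 − 0.57562704·0.83885113) = 2.296257

x=43.023431 y=2.296257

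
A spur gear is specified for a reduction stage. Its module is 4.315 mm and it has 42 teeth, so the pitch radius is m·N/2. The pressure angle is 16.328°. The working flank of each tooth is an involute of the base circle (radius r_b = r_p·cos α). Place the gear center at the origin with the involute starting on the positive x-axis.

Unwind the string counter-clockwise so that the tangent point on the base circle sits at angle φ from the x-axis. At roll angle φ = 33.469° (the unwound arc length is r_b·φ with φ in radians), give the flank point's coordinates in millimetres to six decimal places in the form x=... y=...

x=100.554958 y=5.583005

pitch radius r_p = m·N/2 = 4.315·42/2 = 90.615000
base radius r_b = r_p·cos α = 90.615000·cos 16.328° = 86.960317
roll angle φ = 33.469° = 0.58414425 rad
x = r_b·(cos φ + φ·sin φ) = 86.960317·(0.83418433 + 0.58414425·0.55148573) = 100.554958
y = r_b·(sin φ − φ·cos φ) = 86.960317·(0.55148573 − 0.58414425·0.83418433) = 5.583005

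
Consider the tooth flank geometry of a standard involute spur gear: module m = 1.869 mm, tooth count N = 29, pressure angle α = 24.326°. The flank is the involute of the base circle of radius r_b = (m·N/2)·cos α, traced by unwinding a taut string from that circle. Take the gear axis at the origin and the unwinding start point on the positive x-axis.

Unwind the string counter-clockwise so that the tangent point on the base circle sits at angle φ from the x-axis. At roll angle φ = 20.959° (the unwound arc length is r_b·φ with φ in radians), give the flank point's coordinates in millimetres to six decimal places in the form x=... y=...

x=26.291767 y=0.397556

pitch radius r_p = m·N/2 = 1.869·29/2 = 27.100500
base radius r_b = r_p·cos α = 27.100500·cos 24.326° = 24.694421
roll angle φ = 20.959° = 0.36580356 rad
x = r_b·(cos φ + φ·sin φ) = 24.694421·(0.93383663 + 0.36580356·0.35769980) = 26.291767
y = r_b·(sin φ − φ·cos φ) = 24.694421·(0.35769980 − 0.36580356·0.93383663) = 0.397556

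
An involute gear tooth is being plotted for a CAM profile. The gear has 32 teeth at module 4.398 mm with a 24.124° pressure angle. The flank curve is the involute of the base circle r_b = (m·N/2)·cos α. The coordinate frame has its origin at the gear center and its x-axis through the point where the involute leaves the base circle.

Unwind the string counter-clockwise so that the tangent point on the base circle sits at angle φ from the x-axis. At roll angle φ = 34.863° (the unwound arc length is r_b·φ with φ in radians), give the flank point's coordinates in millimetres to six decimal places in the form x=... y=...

x=75.033118 y=4.646495

pitch radius r_p = m·N/2 = 4.398·32/2 = 70.368000
base radius r_b = r_p·cos α = 70.368000·cos 24.124° = 64.222274
roll angle φ = 34.863° = 0.60847414 rad
x = r_b·(cos φ + φ·sin φ) = 64.222274·(0.82052118 + 0.60847414·0.57161612) = 75.033118
y = r_b·(sin φ − φ·cos φ) = 64.222274·(0.57161612 − 0.60847414·0.82052118) = 4.646495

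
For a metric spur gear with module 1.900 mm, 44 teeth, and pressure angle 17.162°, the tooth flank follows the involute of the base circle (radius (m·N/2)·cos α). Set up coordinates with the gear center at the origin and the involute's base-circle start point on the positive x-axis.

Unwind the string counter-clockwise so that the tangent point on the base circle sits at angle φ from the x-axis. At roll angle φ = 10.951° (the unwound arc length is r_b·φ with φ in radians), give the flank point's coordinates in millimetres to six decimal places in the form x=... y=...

x=40.661680 y=0.092615

pitch radius r_p = m·N/2 = 1.900·44/2 = 41.800000
base radius r_b = r_p·cos α = 41.800000·cos 17.162° = 39.938825
roll angle φ = 10.951° = 0.19113101 rad
x = r_b·(cos φ + φ·sin φ) = 39.938825·(0.98179001 + 0.19113101·0.18996943) = 40.661680
y = r_b·(sin φ − φ·cos φ) = 39.938825·(0.18996943 − 0.19113101·0.98179001) = 0.092615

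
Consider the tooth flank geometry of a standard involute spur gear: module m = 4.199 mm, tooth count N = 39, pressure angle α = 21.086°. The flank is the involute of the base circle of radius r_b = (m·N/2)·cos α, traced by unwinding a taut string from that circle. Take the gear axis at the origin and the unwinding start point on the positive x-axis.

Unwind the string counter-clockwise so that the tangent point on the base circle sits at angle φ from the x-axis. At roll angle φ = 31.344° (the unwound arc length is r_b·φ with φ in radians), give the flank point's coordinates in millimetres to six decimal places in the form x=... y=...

pitch radius r_p = m·N/2 = 4.199·39/2 = 81.880500
base radius r_b = r_p·cos α = 81.880500·cos 21.086° = 76.397902
roll angle φ = 31.344° = 0.54705600 rad
x = r_b·(cos φ + φ·sin φ) = 76.397902·(0.85405962 + 0.54705600·0.52017514) = 86.988527
y = r_b·(sin φ − φ·cos φ) = 76.397902·(0.52017514 − 0.54705600·0.85405962) = 4.045781

x=86.988527 y=4.045781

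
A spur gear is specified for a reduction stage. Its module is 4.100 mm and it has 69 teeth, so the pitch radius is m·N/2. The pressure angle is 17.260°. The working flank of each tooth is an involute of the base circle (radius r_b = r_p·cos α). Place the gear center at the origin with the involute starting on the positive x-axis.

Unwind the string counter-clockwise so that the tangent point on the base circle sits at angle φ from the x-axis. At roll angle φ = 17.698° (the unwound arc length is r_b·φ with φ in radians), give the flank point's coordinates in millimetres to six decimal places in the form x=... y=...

pitch radius r_p = m·N/2 = 4.100·69/2 = 141.450000
base radius r_b = r_p·cos α = 141.450000·cos 17.260° = 135.080248
roll angle φ = 17.698° = 0.30888837 rad
x = r_b·(cos φ + φ·sin φ) = 135.080248·(0.95267209 + 0.30888837·0.30399981) = 141.371489
y = r_b·(sin φ − φ·cos φ) = 135.080248·(0.30399981 − 0.30888837·0.95267209) = 1.314395

x=141.371489 y=1.314395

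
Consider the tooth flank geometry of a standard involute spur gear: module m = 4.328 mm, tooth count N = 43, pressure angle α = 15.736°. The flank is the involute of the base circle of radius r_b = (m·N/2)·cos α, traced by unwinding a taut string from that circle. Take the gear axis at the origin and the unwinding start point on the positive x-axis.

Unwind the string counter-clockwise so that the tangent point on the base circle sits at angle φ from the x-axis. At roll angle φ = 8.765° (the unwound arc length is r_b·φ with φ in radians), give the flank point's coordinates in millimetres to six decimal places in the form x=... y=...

x=90.606439 y=0.106632

pitch radius r_p = m·N/2 = 4.328·43/2 = 93.052000
base radius r_b = r_p·cos α = 93.052000·cos 15.736° = 89.564554
roll angle φ = 8.765° = 0.15297811 rad
x = r_b·(cos φ + φ·sin φ) = 89.564554·(0.98832165 + 0.15297811·0.15238213) = 90.606439
y = r_b·(sin φ − φ·cos φ) = 89.564554·(0.15238213 − 0.15297811·0.98832165) = 0.106632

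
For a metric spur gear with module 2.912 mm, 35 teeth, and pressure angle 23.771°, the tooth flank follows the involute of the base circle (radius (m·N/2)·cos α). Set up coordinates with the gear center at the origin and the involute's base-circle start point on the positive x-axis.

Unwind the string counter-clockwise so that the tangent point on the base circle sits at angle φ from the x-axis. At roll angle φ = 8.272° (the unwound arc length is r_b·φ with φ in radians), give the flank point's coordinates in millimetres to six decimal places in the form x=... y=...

pitch radius r_p = m·N/2 = 2.912·35/2 = 50.960000
base radius r_b = r_p·cos α = 50.960000·cos 23.771° = 46.636747
roll angle φ = 8.272° = 0.14437364 rad
x = r_b·(cos φ + φ·sin φ) = 46.636747·(0.98959622 + 0.14437364·0.14387261) = 47.120260
y = r_b·(sin φ − φ·cos φ) = 46.636747·(0.14387261 − 0.14437364·0.98959622) = 0.046684

x=47.120260 y=0.046684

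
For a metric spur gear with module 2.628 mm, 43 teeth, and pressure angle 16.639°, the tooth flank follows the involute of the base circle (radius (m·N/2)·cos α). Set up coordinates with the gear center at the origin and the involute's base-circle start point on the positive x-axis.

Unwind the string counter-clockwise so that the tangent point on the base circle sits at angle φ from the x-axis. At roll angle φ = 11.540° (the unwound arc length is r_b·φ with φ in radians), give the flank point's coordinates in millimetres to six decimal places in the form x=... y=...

pitch radius r_p = m·N/2 = 2.628·43/2 = 56.502000
base radius r_b = r_p·cos α = 56.502000·cos 16.639° = 54.136142
roll angle φ = 11.540° = 0.20141100 rad
x = r_b·(cos φ + φ·sin φ) = 54.136142·(0.97978528 + 0.20141100·0.20005200) = 55.223085
y = r_b·(sin φ − φ·cos φ) = 54.136142·(0.20005200 − 0.20141100·0.97978528) = 0.146843

x=55.223085 y=0.146843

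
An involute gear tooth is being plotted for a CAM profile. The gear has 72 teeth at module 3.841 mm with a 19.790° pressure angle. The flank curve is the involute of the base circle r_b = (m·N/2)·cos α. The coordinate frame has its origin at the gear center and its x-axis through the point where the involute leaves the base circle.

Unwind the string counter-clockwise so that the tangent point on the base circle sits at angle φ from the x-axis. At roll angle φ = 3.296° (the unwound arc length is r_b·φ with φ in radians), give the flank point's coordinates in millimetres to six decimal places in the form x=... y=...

pitch radius r_p = m·N/2 = 3.841·72/2 = 138.276000
base radius r_b = r_p·cos α = 138.276000·cos 19.790° = 130.109402
roll angle φ = 3.296° = 0.05752605 rad
x = r_b·(cos φ + φ·sin φ) = 130.109402·(0.99834583 + 0.05752605·0.05749433) = 130.324506
y = r_b·(sin φ − φ·cos φ) = 130.109402·(0.05749433 − 0.05752605·0.99834583) = 0.008253

x=130.324506 y=0.008253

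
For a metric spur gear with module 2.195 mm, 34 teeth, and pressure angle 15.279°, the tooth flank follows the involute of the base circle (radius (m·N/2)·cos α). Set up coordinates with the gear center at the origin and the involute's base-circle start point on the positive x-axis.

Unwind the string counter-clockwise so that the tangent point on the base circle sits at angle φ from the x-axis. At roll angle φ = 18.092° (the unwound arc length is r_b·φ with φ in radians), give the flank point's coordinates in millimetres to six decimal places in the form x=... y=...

x=37.746121 y=0.374015

pitch radius r_p = m·N/2 = 2.195·34/2 = 37.315000
base radius r_b = r_p·cos α = 37.315000·cos 15.279° = 35.996067
roll angle φ = 18.092° = 0.31576497 rad
x = r_b·(cos φ + φ·sin φ) = 35.996067·(0.95055910 + 0.31576497·0.31054371) = 37.746121
y = r_b·(sin φ − φ·cos φ) = 35.996067·(0.31054371 − 0.31576497·0.95055910) = 0.374015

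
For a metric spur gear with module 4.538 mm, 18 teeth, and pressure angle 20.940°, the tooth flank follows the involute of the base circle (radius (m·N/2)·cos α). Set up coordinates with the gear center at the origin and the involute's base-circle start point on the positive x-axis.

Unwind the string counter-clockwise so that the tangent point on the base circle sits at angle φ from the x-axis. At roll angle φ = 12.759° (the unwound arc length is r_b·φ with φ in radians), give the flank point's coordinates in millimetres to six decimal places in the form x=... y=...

x=39.078687 y=0.139714

pitch radius r_p = m·N/2 = 4.538·18/2 = 40.842000
base radius r_b = r_p·cos α = 40.842000·cos 20.940° = 38.144598
roll angle φ = 12.759° = 0.22268656 rad
x = r_b·(cos φ + φ·sin φ) = 38.144598·(0.97530764 + 0.22268656·0.22085064) = 39.078687
y = r_b·(sin φ − φ·cos φ) = 38.144598·(0.22085064 − 0.22268656·0.97530764) = 0.139714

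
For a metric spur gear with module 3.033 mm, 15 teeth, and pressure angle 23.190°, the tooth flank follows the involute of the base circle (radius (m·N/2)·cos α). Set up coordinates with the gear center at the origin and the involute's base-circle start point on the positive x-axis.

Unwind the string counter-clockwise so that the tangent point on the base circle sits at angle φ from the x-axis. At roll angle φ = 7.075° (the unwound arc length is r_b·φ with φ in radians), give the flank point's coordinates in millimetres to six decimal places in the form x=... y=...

x=21.068400 y=0.013103

pitch radius r_p = m·N/2 = 3.033·15/2 = 22.747500
base radius r_b = r_p·cos α = 22.747500·cos 23.190° = 20.909595
roll angle φ = 7.075° = 0.12348204 rad
x = r_b·(cos φ + φ·sin φ) = 20.909595·(0.99238577 + 0.12348204·0.12316848) = 21.068400
y = r_b·(sin φ − φ·cos φ) = 20.909595·(0.12316848 − 0.12348204·0.99238577) = 0.013103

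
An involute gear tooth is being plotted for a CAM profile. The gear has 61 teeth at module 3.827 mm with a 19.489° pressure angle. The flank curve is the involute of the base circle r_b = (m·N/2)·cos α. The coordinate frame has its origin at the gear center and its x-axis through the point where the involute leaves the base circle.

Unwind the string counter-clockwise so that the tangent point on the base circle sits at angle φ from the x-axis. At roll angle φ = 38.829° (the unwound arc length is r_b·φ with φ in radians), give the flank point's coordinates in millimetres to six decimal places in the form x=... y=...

x=132.475903 y=10.900222

pitch radius r_p = m·N/2 = 3.827·61/2 = 116.723500
base radius r_b = r_p·cos α = 116.723500·cos 19.489° = 110.035892
roll angle φ = 38.829° = 0.67769390 rad
x = r_b·(cos φ + φ·sin φ) = 110.035892·(0.77902071 + 0.67769390·0.62699819) = 132.475903
y = r_b·(sin φ − φ·cos φ) = 110.035892·(0.62699819 − 0.67769390·0.77902071) = 10.900222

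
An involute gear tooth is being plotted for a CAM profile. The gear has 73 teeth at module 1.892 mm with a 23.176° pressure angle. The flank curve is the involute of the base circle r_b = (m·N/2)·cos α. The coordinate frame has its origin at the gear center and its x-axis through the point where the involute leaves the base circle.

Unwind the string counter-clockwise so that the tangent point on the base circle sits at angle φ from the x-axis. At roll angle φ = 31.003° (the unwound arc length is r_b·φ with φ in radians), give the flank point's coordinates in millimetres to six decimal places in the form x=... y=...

x=72.109735 y=3.255546

pitch radius r_p = m·N/2 = 1.892·73/2 = 69.058000
base radius r_b = r_p·cos α = 69.058000·cos 23.176° = 63.485038
roll angle φ = 31.003° = 0.54110443 rad
x = r_b·(cos φ + φ·sin φ) = 63.485038·(0.85714033 + 0.54110443·0.51508296) = 72.109735
y = r_b·(sin φ − φ·cos φ) = 63.485038·(0.51508296 − 0.54110443·0.85714033) = 3.255546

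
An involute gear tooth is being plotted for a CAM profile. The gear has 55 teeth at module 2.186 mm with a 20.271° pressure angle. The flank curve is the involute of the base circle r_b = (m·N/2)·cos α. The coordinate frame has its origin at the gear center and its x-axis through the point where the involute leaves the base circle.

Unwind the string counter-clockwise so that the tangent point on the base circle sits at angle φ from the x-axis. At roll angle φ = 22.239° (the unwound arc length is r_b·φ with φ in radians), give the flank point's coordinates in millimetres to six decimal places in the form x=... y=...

pitch radius r_p = m·N/2 = 2.186·55/2 = 60.115000
base radius r_b = r_p·cos α = 60.115000·cos 20.271° = 56.391742
roll angle φ = 22.239° = 0.38814377 rad
x = r_b·(cos φ + φ·sin φ) = 56.391742·(0.92561318 + 0.38814377·0.37847092) = 60.480951
y = r_b·(sin φ − φ·cos φ) = 56.391742·(0.37847092 − 0.38814377·0.92561318) = 1.082717

x=60.480951 y=1.082717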